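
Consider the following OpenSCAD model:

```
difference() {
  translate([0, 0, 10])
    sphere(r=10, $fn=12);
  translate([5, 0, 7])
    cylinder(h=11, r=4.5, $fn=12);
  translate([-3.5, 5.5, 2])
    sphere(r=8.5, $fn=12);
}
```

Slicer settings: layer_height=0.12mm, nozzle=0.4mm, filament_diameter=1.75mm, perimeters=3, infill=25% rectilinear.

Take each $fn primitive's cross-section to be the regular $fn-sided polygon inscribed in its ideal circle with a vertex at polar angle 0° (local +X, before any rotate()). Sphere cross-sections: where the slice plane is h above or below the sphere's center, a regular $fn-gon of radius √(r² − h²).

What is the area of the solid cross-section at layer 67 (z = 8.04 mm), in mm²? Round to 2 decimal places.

145.74 mm²

At z = 8.04 mm: the r=10 sphere slices to a regular 12-gon of circumradius 9.806 (√(r²−h²) with h=1.96 from center) (area = (12/2)·9.806²·sin(360°/12) = 288.48 mm²); the r=4.5 cylinder at (5, 0) contributes a regular 12-gon of circumradius 4.5 (area = (12/2)·4.500²·sin(360°/12) = 60.75 mm²); the r=8.5 sphere at (-3.5, 5.5) contributes a regular 12-gon of circumradius √(8.5²−6.04²) = 5.981 (area = (12/2)·5.981²·sin(360°/12) = 107.31 mm²); After the difference (first − rest): starting from the r=10 sphere (288.48 mm²), the r=4.5 cylinder at (5, 0) lies wholly inside it (removes its full 60.75 mm² and its 27.95 mm outline becomes a hole wall); the r=8.5 sphere at (-3.5, 5.5) partially overlaps it — only the 81.98 mm² overlap (of its 107.31 mm²) is removed, clipping the outline — area = 145.74 mm². Overall, the cross-section is a single solid region. Net area = 145.74 mm².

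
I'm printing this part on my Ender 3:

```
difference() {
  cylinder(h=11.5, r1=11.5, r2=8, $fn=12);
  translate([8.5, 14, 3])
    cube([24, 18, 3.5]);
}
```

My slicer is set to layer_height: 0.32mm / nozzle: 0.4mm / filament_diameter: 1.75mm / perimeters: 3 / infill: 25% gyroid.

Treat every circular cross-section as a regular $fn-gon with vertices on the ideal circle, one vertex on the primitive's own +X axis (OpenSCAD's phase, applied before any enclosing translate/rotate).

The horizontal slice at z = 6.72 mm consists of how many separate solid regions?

At z = 6.72 mm: the cone (r1=11.5→r2=8) has section circumradius 9.455 here — a regular 12-gon; the cube at (8.5, 14) does not reach this height (z outside [3, 6.5]); Taking the first minus the rest: none of the subtracted shapes is present at this height, so the cone is unchanged — 1 connected region. The result has 1 disconnected region.

1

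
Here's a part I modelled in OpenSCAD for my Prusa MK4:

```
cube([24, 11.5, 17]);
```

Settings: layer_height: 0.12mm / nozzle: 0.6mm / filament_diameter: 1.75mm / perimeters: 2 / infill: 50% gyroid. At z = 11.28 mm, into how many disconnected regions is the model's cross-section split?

At z = 11.28 mm: the cube is present — its section is the full 24×11.5 rectangle. The result has 1 disconnected region.

1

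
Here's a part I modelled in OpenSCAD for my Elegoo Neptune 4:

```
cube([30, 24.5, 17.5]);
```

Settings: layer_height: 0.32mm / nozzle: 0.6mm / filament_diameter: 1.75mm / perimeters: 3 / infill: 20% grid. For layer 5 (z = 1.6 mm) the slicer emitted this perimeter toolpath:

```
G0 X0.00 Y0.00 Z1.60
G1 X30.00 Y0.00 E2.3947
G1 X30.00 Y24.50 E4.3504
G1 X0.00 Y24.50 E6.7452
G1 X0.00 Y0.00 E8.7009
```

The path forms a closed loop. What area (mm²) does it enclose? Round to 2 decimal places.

735.00 mm²

Apply the shoelace formula to the sequence of (X, Y) vertices; enclosed area = 735.00 mm².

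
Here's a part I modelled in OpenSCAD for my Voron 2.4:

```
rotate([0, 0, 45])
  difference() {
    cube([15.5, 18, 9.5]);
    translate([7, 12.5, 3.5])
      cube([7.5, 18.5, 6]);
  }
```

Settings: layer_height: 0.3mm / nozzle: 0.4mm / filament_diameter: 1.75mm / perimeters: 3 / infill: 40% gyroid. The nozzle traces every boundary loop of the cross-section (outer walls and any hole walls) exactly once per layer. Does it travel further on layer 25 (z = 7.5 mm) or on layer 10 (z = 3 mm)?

layer 25 (z = 7.5 mm)

Layer 25 (z = 7.5): the cube is present — its section is the full 15.5×18 rectangle (perimeter 67.00 mm); the cube at (7, 12.5) (footprint 7.5×18.5) is included at this height (perimeter 52.00 mm); Taking the first minus the rest: starting from the 15.5×18 cube, the 7.5×18.5 cube at (7, 12.5) partially overlaps it — only the 41.25 mm² overlap (of its 138.75 mm²) is removed, clipping the outline — boundary = 78.00 mm; (rotated 45° about Z; rotation is an isometry so areas/perimeters/island counts are preserved). So its perimeter = 78.00 mm. Layer 10 (z = 3): the cube (footprint 15.5×18) is included at this height (perimeter 67.00 mm); the cube at (7, 12.5) does not reach this height (z outside [3.5, 9.5]); Subtracting the remaining from the first: none of the subtracted shapes is present at this height, so the 15.5×18 cube is unchanged — boundary = 67.00 mm; (rotated 45° about Z; rotation is an isometry so areas/perimeters/island counts are preserved). So its perimeter = 67.00 mm. Layer 25 is larger (78.00 vs 67.00 mm).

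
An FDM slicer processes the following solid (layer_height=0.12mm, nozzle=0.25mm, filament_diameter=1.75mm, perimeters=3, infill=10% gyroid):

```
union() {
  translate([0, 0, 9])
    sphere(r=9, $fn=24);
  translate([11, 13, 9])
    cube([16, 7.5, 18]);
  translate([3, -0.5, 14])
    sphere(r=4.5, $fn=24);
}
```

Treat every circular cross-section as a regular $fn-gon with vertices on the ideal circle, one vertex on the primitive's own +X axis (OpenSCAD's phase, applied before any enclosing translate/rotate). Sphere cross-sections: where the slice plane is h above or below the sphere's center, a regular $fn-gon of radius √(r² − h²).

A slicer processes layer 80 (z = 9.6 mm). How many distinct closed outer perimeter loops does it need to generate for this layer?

2

At z = 9.6 mm: the r=9 sphere contributes a regular 24-gon of circumradius √(9²−0.6²) = 8.980; the cube at (11, 13) (footprint 16×7.5) is included at this height; the r=4.5 sphere at (3, -0.5) contributes a regular 24-gon of circumradius √(4.5²−4.4²) = 0.943; Combining (union): the regions partially overlap (shared area 2.76 mm²), so overlapping operands fuse into one piece — 2 connected regions. The result has 2 disconnected regions.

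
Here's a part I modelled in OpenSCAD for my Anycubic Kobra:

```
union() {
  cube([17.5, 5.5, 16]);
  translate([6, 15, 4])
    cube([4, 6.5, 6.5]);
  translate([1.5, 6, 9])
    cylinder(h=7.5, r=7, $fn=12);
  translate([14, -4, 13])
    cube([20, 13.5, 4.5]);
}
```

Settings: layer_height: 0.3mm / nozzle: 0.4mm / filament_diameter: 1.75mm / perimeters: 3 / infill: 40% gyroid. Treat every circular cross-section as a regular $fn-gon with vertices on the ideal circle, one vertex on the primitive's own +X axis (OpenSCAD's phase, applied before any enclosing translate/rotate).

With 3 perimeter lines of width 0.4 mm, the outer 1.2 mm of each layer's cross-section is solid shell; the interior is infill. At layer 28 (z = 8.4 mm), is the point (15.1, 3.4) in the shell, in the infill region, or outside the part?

At z = 8.4 mm: the cube is present — its section is the full 17.5×5.5 rectangle; the cube at (6, 15) (footprint 4×6.5) is included at this height; the cylinder at (1.5, 6) is not intersected at this z (z outside [9, 16.5]); the cube at (14, -4) does not reach this height (z outside [13, 17.5]); Taking the union: the 2 present regions are separate (no shared area or edge), so areas and boundary lengths simply add and each stays a separate island — 2 connected regions. Overall, the cross-section has 2 separate islands. The nearest boundary edge runs (0.00, 5.50)→(17.50, 5.50); distance from the point to it = 2.10 mm. (Shell/infill is judged within the island containing the point — the largest one.) The point is inside the cross-section and 2.10 mm from the nearest boundary — more than the 1.2 mm shell width (3 × 0.4), so it's in the infill interior.

infill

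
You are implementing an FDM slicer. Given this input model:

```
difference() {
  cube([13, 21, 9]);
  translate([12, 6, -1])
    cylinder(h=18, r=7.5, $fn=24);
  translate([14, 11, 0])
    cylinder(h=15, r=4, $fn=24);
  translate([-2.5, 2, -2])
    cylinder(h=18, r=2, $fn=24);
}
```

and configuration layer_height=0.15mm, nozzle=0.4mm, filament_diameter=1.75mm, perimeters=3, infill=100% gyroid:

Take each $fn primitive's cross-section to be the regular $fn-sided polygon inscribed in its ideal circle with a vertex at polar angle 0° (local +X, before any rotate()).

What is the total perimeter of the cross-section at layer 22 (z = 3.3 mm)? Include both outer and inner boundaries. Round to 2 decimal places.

At z = 3.3 mm: the 13×21 cube contributes its full rectangle (perimeter 68.00 mm); the cylinder at (12, 6): section is a regular 24-gon, circumradius r=7.5 (perimeter = 2·24·7.500·sin(180°/24) = 46.99 mm); the cylinder at (14, 11): section is a regular 24-gon, circumradius r=4 (perimeter = 2·24·4.000·sin(180°/24) = 25.06 mm); the r=2 cylinder at (-2.5, 2) contributes a regular 24-gon of circumradius 2 (perimeter = 2·24·2.000·sin(180°/24) = 12.53 mm); Subtracting the remaining from the first: starting from the 13×21 cube, the r=7.5 cylinder at (12, 6) partially overlaps it — only the 96.39 mm² overlap (of its 174.70 mm²) is removed, clipping the outline; the r=4 cylinder at (14, 11) partially overlaps it — only the 1.90 mm² overlap (of its 49.69 mm²) is removed, clipping the outline; the r=2 cylinder at (-2.5, 2) misses the remaining region (no effect) — boundary = 68.03 mm. Overall, the cross-section is a single solid region. Total boundary length (outer) = 68.03 mm.

68.03 mm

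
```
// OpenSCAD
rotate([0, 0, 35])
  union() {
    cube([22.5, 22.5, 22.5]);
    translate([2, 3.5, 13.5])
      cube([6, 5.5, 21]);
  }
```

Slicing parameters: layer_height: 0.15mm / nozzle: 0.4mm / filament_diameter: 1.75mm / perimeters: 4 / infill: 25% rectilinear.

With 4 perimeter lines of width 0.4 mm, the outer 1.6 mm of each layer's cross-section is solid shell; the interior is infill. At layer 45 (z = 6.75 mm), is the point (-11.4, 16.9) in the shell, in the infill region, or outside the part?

At z = 6.75 mm: the cube (footprint 22.5×22.5) is included at this height; the cube at (2, 3.5) does not reach this height (z outside [13.5, 34.5]); Taking the union: only the 22.5×22.5 cube is present, so the union is just that shape — 1 connected region; (whole slice rotated 35° about Z — lengths, areas and connectivity unchanged). Overall, the cross-section is a single solid region. Undo the 35° rotation: the query point maps to (0.355, 20.382) in the un-rotated model frame. The nearest boundary edge runs (0.00, 22.50)→(0.00, 0.00); distance from the point to it = 0.36 mm. The point is inside the cross-section, 0.36 mm from the nearest boundary — within the 1.6 mm shell band (4 × 0.4).

shell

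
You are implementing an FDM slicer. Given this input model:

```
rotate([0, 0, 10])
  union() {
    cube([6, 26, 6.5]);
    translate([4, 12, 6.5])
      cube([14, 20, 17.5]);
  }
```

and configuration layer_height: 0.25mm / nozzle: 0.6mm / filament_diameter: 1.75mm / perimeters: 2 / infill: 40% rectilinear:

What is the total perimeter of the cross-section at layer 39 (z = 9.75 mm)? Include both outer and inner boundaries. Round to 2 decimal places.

At z = 9.75 mm: the cube is not intersected at this z (z outside [0, 6.5]); the cube at (4, 12) (footprint 14×20) is included at this height (perimeter 68.00 mm); Combining (union): only the 14×20 cube at (4, 12) is present, so the union is just that shape — boundary = 68.00 mm; (whole slice rotated 10° about Z — lengths, areas and connectivity unchanged). Overall, the cross-section is a single solid region. Total boundary length (outer) = 68.00 mm.

68.00 mm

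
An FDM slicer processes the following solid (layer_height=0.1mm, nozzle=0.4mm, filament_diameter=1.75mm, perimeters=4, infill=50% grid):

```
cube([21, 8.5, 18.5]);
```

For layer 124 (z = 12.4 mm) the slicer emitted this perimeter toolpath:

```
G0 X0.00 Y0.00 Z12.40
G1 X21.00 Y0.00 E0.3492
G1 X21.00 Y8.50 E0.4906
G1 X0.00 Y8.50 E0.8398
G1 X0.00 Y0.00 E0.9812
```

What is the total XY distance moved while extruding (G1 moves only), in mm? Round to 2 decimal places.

Sum the Euclidean lengths of each G1 segment: total = 59.00 mm.

59.00 mm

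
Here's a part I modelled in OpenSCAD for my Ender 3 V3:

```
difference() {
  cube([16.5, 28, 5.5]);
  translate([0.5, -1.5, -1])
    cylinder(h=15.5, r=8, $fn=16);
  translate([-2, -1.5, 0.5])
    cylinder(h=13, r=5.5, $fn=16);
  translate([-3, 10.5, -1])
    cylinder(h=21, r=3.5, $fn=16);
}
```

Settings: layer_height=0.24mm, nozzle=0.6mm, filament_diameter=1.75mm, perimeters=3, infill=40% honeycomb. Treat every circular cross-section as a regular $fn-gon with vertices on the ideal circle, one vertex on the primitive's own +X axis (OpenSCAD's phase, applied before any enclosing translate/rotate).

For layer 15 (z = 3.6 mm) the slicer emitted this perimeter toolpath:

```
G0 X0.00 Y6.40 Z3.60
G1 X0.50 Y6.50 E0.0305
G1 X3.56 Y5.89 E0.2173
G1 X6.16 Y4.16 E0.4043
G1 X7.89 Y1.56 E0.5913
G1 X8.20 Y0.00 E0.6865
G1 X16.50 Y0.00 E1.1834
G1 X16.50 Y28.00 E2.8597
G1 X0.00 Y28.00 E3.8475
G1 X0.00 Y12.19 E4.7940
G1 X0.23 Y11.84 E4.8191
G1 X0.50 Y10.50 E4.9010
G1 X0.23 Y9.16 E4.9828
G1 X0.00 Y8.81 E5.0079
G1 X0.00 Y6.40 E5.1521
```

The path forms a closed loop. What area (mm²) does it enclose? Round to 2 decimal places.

420.50 mm²

Apply the shoelace formula to the sequence of (X, Y) vertices; enclosed area = 420.50 mm².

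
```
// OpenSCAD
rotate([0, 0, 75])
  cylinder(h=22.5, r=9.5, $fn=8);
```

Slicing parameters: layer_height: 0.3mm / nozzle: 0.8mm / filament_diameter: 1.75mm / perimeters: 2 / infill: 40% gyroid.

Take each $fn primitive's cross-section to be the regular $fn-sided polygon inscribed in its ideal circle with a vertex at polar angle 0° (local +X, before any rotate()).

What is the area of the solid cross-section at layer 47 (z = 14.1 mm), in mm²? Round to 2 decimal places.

At z = 14.1 mm: the cylinder: section is a regular 8-gon, circumradius r=9.5 (area = (8/2)·9.500²·sin(360°/8) = 255.27 mm²); (rotated 75° about Z; rotation is an isometry so areas/perimeters/island counts are preserved). Overall, the cross-section is a single solid region. Net area = 255.27 mm².

255.27 mm²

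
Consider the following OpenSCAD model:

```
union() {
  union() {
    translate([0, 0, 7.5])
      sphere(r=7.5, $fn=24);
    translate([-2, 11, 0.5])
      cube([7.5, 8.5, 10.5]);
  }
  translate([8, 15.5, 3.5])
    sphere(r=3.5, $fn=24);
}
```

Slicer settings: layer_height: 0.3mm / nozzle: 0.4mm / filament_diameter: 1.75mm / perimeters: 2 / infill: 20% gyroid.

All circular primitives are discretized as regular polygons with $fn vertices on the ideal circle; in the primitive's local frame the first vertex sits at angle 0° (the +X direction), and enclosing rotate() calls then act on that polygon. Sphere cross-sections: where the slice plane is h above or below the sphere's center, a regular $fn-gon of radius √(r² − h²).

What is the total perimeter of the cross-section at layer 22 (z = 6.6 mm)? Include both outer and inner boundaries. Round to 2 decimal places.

88.83 mm

At z = 6.6 mm: the r=7.5 sphere contributes a regular 24-gon of circumradius √(7.5²−0.9²) = 7.446 (perimeter = 2·24·7.446·sin(180°/24) = 46.65 mm); the 7.5×8.5 cube at (-2, 11) contributes its full rectangle (perimeter 32.00 mm); Taking the union: the 2 present regions are separate (no shared area or edge), so areas and boundary lengths simply add and each stays a separate island — boundary = 78.65 mm; the sphere at (8, 15.5): section is a regular 24-gon, circumradius = √(r²−h²) = √(3.5²−3.1²) = 1.625 (perimeter = 2·24·1.625·sin(180°/24) = 10.18 mm); Merging all regions: the 2 present regions are separate (no shared area or edge), so areas and boundary lengths simply add and each stays a separate island — boundary = 88.83 mm. Overall, the cross-section has 3 separate islands. Total boundary length (outer) = 88.83 mm.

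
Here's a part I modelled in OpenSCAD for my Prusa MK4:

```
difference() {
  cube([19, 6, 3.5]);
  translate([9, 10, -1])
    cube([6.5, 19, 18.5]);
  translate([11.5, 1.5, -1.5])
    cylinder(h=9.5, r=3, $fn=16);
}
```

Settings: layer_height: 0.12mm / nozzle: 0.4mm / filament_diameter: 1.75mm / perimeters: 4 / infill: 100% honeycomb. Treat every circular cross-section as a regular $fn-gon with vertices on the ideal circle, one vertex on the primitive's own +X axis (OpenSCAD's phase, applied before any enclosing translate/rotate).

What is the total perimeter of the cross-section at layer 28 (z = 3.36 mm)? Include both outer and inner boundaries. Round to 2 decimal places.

At z = 3.36 mm: the cube is present — its section is the full 19×6 rectangle (perimeter 50.00 mm); the 6.5×19 cube at (9, 10) contributes its full rectangle (perimeter 51.00 mm); the r=3 cylinder at (11.5, 1.5) contributes a regular 16-gon of circumradius 3 (perimeter = 2·16·3.000·sin(180°/16) = 18.73 mm); Taking the first minus the rest: starting from the 19×6 cube, the 6.5×19 cube at (9, 10) misses the remaining region (no effect); the r=3 cylinder at (11.5, 1.5) partially overlaps it — only the 22.27 mm² overlap (of its 27.55 mm²) is removed, clipping the outline — boundary = 57.48 mm. Overall, the cross-section is a single solid region. Total boundary length (outer) = 57.48 mm.

57.48 mm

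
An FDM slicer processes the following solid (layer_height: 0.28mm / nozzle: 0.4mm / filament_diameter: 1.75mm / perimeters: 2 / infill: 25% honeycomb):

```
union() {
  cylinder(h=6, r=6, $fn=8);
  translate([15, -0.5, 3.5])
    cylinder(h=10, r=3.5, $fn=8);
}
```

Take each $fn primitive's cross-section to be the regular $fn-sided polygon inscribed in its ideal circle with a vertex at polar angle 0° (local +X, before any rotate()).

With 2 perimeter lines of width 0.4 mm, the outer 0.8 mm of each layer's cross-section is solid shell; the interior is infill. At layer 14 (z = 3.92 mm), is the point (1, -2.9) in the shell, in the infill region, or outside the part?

infill

At z = 3.92 mm: the r=6 cylinder gives a regular 8-gon of circumradius 6 (constant along its height); the cylinder at (15, -0.5): section is a regular 8-gon, circumradius r=3.5; Merging all regions: the 2 present regions are separate (no shared area or edge), so areas and boundary lengths simply add and each stays a separate island — 2 connected regions. Overall, the cross-section has 2 separate islands. The nearest boundary edge runs (4.24, -4.24)→(-0.00, -6.00); distance from the point to it = 2.48 mm. (Shell/infill is judged within the island containing the point — the largest one.) The point is inside the cross-section and 2.48 mm from the nearest boundary — more than the 0.8 mm shell width (2 × 0.4), so it's in the infill interior.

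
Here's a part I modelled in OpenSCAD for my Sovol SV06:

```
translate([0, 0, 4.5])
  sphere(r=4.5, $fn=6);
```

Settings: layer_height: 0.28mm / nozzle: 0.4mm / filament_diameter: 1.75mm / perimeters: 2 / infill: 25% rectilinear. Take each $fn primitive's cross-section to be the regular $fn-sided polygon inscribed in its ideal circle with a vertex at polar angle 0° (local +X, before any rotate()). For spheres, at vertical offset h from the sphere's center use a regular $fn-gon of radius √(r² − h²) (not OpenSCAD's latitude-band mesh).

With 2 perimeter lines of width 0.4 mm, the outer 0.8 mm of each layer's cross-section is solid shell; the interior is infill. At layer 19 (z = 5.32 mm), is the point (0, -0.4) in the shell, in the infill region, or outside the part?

At z = 5.32 mm: the sphere: section is a regular 6-gon, circumradius = √(r²−h²) = √(4.5²−0.82²) = 4.425. Overall, the cross-section is a single solid region. The nearest boundary edge runs (-2.21, -3.83)→(2.21, -3.83); distance from the point to it = 3.43 mm. The point is inside the cross-section and 3.43 mm from the nearest boundary — more than the 0.8 mm shell width (2 × 0.4), so it's in the infill interior.

infill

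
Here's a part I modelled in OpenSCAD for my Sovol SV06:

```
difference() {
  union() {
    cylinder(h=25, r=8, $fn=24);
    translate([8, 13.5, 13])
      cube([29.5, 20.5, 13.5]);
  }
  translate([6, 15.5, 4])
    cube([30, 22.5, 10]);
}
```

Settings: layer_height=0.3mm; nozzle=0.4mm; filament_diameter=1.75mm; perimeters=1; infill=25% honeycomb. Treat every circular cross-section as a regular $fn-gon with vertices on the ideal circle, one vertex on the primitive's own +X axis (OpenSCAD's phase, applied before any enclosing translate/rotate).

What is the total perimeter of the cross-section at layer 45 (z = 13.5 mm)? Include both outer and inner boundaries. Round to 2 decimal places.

At z = 13.5 mm: the r=8 cylinder gives a regular 24-gon of circumradius 8 (constant along its height) (perimeter = 2·24·8.000·sin(180°/24) = 50.12 mm); the cube at (8, 13.5) (footprint 29.5×20.5) is included at this height (perimeter 100.00 mm); Combining (union): the 2 present regions are separate (no shared area or edge), so areas and boundary lengths simply add and each stays a separate island — boundary = 150.12 mm; the cube at (6, 15.5) is present — its section is the full 30×22.5 rectangle (perimeter 105.00 mm); Subtracting the remaining from the first: starting from the result so far, the 30×22.5 cube at (6, 15.5) partially overlaps it — only the 518.00 mm² overlap (of its 675.00 mm²) is removed, clipping the outline — boundary = 150.12 mm. Overall, the cross-section has 2 separate islands. Total boundary length (outer) = 150.12 mm.

150.12 mm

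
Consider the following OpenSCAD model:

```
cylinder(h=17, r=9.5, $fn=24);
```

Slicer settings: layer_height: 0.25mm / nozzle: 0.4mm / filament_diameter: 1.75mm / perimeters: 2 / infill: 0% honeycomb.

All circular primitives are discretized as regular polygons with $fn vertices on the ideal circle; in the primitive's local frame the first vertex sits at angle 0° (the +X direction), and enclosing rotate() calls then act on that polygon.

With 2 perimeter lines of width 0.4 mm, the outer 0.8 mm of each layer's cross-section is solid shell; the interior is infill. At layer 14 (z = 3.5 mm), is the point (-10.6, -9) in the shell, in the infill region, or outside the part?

outside

At z = 3.5 mm: the cylinder: section is a regular 24-gon, circumradius r=9.5. Overall, the cross-section is a single solid region. The nearest boundary edge runs (-8.23, -4.75)→(-6.72, -6.72); distance from the point to it = 4.47 mm. The point is not inside any of the regions above, so it lies outside the cross-section (4.47 mm from the nearest boundary).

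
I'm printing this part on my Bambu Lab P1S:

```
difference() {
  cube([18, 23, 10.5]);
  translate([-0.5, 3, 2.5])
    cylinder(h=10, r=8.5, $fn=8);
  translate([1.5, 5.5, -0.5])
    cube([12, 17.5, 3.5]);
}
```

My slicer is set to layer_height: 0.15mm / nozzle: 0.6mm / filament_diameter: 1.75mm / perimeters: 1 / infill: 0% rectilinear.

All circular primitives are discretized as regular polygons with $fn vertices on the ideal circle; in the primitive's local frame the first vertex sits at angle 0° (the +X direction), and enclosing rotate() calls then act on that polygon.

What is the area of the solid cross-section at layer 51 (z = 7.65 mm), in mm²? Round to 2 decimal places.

344.97 mm²

At z = 7.65 mm: the 18×23 cube contributes its full rectangle (area 414.00 mm²); the r=8.5 cylinder at (-0.5, 3) gives a regular 8-gon of circumradius 8.5 (constant along its height) (area = (8/2)·8.500²·sin(360°/8) = 204.35 mm²); the cube at (1.5, 5.5) is absent (z outside [-0.5, 3]); Taking the first minus the rest: starting from the 18×23 cube (414.00 mm²), the r=8.5 cylinder at (-0.5, 3) partially overlaps it — only the 69.03 mm² overlap (of its 204.35 mm²) is removed, clipping the outline — area = 344.97 mm². Overall, the cross-section is a single solid region. Net area = 344.97 mm².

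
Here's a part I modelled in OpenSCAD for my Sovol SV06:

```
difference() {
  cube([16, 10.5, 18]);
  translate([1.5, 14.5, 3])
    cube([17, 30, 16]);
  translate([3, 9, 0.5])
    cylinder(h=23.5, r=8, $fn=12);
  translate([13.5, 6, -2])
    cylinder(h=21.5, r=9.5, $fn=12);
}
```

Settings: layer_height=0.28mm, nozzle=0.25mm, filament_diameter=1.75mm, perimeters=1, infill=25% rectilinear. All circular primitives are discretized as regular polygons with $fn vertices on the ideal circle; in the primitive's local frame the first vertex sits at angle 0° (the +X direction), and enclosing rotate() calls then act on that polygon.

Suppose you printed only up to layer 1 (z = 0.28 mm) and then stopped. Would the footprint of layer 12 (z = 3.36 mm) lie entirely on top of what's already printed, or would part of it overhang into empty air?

entirely on top

Compare the two slices. At z = 0.28: the cube is present — its section is the full 16×10.5 rectangle (area 168.00 mm²); the cube at (1.5, 14.5) is absent (z outside [3, 19]); the cylinder at (3, 9) is absent (z outside [0.5, 24]); the r=9.5 cylinder at (13.5, 6) gives a regular 12-gon of circumradius 9.5 (constant along its height) (area = (12/2)·9.500²·sin(360°/12) = 270.75 mm²); After the difference (first − rest): starting from the 16×10.5 cube (168.00 mm²), the r=9.5 cylinder at (13.5, 6) partially overlaps it — only the 117.89 mm² overlap (of its 270.75 mm²) is removed, clipping the outline — area = 50.11 mm². At z = 3.36: the cube is present — its section is the full 16×10.5 rectangle (area 168.00 mm²); the 17×30 cube at (1.5, 14.5) contributes its full rectangle (area 510.00 mm²); the r=8 cylinder at (3, 9) contributes a regular 12-gon of circumradius 8 (area = (12/2)·8.000²·sin(360°/12) = 192.00 mm²); the r=9.5 cylinder at (13.5, 6) gives a regular 12-gon of circumradius 9.5 (constant along its height) (area = (12/2)·9.500²·sin(360°/12) = 270.75 mm²); Subtracting the remaining from the first: starting from the 16×10.5 cube (168.00 mm²), the 17×30 cube at (1.5, 14.5) misses the remaining region (no effect); the r=8 cylinder at (3, 9) partially overlaps it — only the 86.99 mm² overlap (of its 192.00 mm²) is removed, clipping the outline; the r=9.5 cylinder at (13.5, 6) partially overlaps it — only the 73.07 mm² overlap (of its 270.75 mm²) is removed, clipping the outline — area = 7.94 mm². Checking containment: the cross-section at z = 3.36 is a subset of the cross-section at z = 0.28.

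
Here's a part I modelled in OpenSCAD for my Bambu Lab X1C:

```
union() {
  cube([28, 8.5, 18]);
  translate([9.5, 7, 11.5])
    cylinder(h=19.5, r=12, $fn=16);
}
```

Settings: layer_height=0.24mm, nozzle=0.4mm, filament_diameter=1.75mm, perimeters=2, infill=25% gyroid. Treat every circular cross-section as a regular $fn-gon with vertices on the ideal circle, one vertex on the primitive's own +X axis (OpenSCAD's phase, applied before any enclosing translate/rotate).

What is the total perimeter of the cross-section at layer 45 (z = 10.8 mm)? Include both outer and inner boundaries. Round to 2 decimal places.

73.00 mm

At z = 10.8 mm: the 28×8.5 cube contributes its full rectangle (perimeter 73.00 mm); the cylinder at (9.5, 7) is absent (z outside [11.5, 31]); Merging all regions: only the 28×8.5 cube is present, so the union is just that shape — boundary = 73.00 mm. Overall, the cross-section is a single solid region. Total boundary length (outer) = 73.00 mm.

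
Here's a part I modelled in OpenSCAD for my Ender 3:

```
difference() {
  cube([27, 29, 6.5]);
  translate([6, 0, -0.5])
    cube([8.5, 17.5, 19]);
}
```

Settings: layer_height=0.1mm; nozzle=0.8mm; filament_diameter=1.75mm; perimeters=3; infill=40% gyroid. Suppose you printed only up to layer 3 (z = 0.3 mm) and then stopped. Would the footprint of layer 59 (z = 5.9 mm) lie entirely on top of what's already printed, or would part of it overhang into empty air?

entirely on top

Compare the two slices. At z = 0.3: the 27×29 cube contributes its full rectangle (area 783.00 mm²); the cube at (6, 0) (footprint 8.5×17.5) is included at this height (area 148.75 mm²); After the difference (first − rest): starting from the 27×29 cube (783.00 mm²), the 8.5×17.5 cube at (6, 0) lies inside it touching the edge (removes its full 148.75 mm²) — area = 634.25 mm². At z = 5.9: the 27×29 cube contributes its full rectangle (area 783.00 mm²); the cube at (6, 0) (footprint 8.5×17.5) is included at this height (area 148.75 mm²); After the difference (first − rest): starting from the 27×29 cube (783.00 mm²), the 8.5×17.5 cube at (6, 0) lies inside it touching the edge (removes its full 148.75 mm²) — area = 634.25 mm². Checking containment: the cross-section at z = 5.9 is a subset of the cross-section at z = 0.3.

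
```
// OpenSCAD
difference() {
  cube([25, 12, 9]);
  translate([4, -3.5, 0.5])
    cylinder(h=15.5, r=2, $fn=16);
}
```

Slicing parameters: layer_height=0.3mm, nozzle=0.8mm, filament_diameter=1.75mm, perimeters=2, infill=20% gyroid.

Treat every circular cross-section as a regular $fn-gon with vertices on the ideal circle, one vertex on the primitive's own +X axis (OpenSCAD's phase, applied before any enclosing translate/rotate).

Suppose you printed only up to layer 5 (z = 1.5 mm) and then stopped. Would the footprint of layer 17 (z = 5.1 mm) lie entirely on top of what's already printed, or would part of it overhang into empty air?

Compare the two slices. At z = 1.5: the 25×12 cube contributes its full rectangle (area 300.00 mm²); the r=2 cylinder at (4, -3.5) gives a regular 16-gon of circumradius 2 (constant along its height) (area = (16/2)·2.000²·sin(360°/16) = 12.25 mm²); Taking the first minus the rest: starting from the 25×12 cube (300.00 mm²), the r=2 cylinder at (4, -3.5) misses the remaining region (no effect) — area = 300.00 mm². At z = 5.1: the cube (footprint 25×12) is included at this height (area 300.00 mm²); the r=2 cylinder at (4, -3.5) gives a regular 16-gon of circumradius 2 (constant along its height) (area = (16/2)·2.000²·sin(360°/16) = 12.25 mm²); Subtracting the remaining from the first: starting from the 25×12 cube (300.00 mm²), the r=2 cylinder at (4, -3.5) misses the remaining region (no effect) — area = 300.00 mm². Checking containment: the cross-section at z = 5.1 is a subset of the cross-section at z = 1.5.

entirely on top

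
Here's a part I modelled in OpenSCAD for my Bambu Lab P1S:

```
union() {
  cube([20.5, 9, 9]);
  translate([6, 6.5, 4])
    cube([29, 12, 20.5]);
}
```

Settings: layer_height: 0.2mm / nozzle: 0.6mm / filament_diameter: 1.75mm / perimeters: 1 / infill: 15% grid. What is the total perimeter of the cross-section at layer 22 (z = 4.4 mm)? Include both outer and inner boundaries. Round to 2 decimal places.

107.00 mm

At z = 4.4 mm: the cube is present — its section is the full 20.5×9 rectangle (perimeter 59.00 mm); the cube at (6, 6.5) is present — its section is the full 29×12 rectangle (perimeter 82.00 mm); Taking the union: the regions partially overlap (shared area 36.25 mm²), so the edge portions inside another operand are dropped and the merged outline is re-measured after clipping — boundary = 107.00 mm. Overall, the cross-section is a single solid region. Total boundary length (outer) = 107.00 mm.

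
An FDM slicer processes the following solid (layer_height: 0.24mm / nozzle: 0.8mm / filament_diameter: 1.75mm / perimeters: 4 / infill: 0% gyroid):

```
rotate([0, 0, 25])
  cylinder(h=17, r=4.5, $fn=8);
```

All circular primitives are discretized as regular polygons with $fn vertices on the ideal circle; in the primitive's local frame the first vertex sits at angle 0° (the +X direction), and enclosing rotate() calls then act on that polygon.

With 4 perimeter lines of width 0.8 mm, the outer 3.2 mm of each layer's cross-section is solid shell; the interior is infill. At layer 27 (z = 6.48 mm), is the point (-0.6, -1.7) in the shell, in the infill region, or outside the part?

shell

At z = 6.48 mm: the cylinder: section is a regular 8-gon, circumradius r=4.5; (rotated 25° about Z; rotation is an isometry so areas/perimeters/island counts are preserved). Overall, the cross-section is a single solid region. Undo the 25° rotation: the query point maps to (-1.262, -1.287) in the un-rotated model frame. The nearest boundary edge runs (-3.18, -3.18)→(-0.00, -4.50); distance from the point to it = 2.49 mm. The point is inside the cross-section, 2.49 mm from the nearest boundary — within the 3.2 mm shell band (4 × 0.8).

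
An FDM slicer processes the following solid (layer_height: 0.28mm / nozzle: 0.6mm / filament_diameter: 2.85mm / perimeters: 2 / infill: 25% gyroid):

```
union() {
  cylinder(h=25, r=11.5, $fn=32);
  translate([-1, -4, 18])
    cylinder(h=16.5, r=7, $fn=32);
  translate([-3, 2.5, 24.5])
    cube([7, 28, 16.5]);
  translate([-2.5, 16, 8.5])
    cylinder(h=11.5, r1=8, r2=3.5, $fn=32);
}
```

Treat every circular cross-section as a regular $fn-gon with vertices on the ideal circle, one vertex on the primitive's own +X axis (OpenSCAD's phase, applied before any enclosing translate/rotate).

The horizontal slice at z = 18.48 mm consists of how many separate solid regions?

At z = 18.48 mm: the cylinder: section is a regular 32-gon, circumradius r=11.5; the r=7 cylinder at (-1, -4) gives a regular 32-gon of circumradius 7 (constant along its height); the cube at (-3, 2.5) is not intersected at this z (z outside [24.5, 41]); the cone at (-2.5, 16) contributes a regular 32-gon of circumradius 4.095 (interpolated between r1=8 and r2=3.5 at t=0.868); Combining (union): the regions partially overlap (shared area 152.95 mm²), so overlapping operands fuse into one piece — 2 connected regions. The result has 2 disconnected regions.

2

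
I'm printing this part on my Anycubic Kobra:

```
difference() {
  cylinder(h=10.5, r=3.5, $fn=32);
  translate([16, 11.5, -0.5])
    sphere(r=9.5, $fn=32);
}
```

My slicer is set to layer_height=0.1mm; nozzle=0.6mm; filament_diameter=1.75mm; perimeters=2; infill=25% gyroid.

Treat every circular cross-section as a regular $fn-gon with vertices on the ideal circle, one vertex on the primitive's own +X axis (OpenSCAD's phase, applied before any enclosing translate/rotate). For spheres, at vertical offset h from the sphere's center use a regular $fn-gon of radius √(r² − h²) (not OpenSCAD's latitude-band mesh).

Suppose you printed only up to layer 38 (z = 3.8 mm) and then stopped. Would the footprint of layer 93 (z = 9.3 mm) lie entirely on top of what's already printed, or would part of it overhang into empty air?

entirely on top

Compare the two slices. At z = 3.8: the r=3.5 cylinder contributes a regular 32-gon of circumradius 3.5 (area = (32/2)·3.500²·sin(360°/32) = 38.24 mm²); the r=9.5 sphere at (16, 11.5) slices to a regular 32-gon of circumradius 8.471 (√(r²−h²) with h=4.3 from center) (area = (32/2)·8.471²·sin(360°/32) = 223.99 mm²); After the difference (first − rest): starting from the r=3.5 cylinder (38.24 mm²), the r=9.5 sphere at (16, 11.5) misses the remaining region (no effect) — area = 38.24 mm². At z = 9.3: the r=3.5 cylinder gives a regular 32-gon of circumradius 3.5 (constant along its height) (area = (32/2)·3.500²·sin(360°/32) = 38.24 mm²); the sphere at (16, 11.5) is absent (|z−center|=9.800 > r=9.5); After the difference (first − rest): none of the subtracted shapes is present at this height, so the r=3.5 cylinder is unchanged — area = 38.24 mm². Checking containment: the cross-section at z = 9.3 is a subset of the cross-section at z = 3.8.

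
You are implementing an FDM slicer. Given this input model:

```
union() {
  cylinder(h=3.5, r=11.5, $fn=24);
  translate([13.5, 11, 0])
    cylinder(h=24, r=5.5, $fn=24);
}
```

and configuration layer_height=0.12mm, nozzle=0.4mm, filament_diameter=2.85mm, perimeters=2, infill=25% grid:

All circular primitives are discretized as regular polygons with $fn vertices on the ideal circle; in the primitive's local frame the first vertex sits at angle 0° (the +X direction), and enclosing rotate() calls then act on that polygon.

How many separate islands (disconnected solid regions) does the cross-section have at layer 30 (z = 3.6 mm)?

At z = 3.6 mm: the cylinder is absent (z outside [0, 3.5]); the r=5.5 cylinder at (13.5, 11) gives a regular 24-gon of circumradius 5.5 (constant along its height); Combining (union): only the r=5.5 cylinder at (13.5, 11) is present, so the union is just that shape — 1 connected region. Overall, the cross-section is a single solid region. Island count = 1.

1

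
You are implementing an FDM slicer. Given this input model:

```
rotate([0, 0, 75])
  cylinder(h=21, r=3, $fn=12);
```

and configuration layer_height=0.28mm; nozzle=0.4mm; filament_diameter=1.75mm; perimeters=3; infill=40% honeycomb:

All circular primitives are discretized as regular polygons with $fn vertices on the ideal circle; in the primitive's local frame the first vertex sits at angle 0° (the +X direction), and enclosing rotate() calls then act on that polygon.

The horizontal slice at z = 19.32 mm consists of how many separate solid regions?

1

At z = 19.32 mm: the cylinder: section is a regular 12-gon, circumradius r=3; (whole slice rotated 75° about Z — lengths, areas and connectivity unchanged). The result has 1 disconnected region.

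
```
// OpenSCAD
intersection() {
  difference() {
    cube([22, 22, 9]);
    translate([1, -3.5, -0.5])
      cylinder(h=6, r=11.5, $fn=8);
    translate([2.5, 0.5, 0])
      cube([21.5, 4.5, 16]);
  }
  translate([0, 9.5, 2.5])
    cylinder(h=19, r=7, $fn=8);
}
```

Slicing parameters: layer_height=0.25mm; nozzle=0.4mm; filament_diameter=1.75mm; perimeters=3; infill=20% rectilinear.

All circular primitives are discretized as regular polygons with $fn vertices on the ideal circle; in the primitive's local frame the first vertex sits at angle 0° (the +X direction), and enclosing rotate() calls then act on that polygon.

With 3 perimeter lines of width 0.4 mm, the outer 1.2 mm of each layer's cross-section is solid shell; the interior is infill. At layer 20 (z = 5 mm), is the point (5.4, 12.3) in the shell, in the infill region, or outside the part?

At z = 5 mm: the cube (footprint 22×22) is included at this height; the r=11.5 cylinder at (1, -3.5) gives a regular 8-gon of circumradius 11.5 (constant along its height); the cube at (2.5, 0.5) (footprint 21.5×4.5) is included at this height; Taking the first minus the rest: starting from the 22×22 cube, the r=11.5 cylinder at (1, -3.5) partially overlaps it — only the 63.59 mm² overlap (of its 374.06 mm²) is removed, clipping the outline; the 21.5×4.5 cube at (2.5, 0.5) partially overlaps it — only the 54.54 mm² overlap (of its 96.75 mm²) is removed, clipping the outline — 2 connected regions; the r=7 cylinder at (0, 9.5) contributes a regular 8-gon of circumradius 7; Taking the intersection: the r=7 cylinder at (0, 9.5) partially overlaps that combined region; clipping to the common part keeps 50.00 mm² — 1 connected region. Overall, the cross-section is a single solid region. The nearest boundary edge runs (4.95, 14.45)→(7.00, 9.50); distance from the point to it = 0.41 mm. The point is inside the cross-section, 0.41 mm from the nearest boundary — within the 1.2 mm shell band (3 × 0.4).

shell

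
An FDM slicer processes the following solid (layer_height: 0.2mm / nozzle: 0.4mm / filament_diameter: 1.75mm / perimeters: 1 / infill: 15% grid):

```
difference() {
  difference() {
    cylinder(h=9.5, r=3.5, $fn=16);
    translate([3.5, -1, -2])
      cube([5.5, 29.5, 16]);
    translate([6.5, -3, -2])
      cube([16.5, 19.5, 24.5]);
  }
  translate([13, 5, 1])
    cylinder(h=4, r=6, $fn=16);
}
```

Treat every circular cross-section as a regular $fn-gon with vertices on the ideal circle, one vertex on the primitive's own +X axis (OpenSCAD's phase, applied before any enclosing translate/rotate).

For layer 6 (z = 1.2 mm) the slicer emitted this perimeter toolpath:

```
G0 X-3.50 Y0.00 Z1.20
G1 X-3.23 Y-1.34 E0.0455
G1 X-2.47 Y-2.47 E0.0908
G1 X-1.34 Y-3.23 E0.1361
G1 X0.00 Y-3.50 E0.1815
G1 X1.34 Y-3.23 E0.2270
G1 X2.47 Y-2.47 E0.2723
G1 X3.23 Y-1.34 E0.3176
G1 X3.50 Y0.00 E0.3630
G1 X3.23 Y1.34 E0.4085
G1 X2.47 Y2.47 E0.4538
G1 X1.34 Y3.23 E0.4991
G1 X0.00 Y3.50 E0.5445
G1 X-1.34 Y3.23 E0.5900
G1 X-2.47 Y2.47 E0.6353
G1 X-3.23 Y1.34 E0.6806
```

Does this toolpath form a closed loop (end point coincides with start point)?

no

Start point (G0): (-3.50, 0.00). End point (last G1): the path does not return to the start — open.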